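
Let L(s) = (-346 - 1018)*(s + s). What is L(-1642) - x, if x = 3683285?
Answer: 796091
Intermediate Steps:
L(s) = -2728*s
L(-1642) - x = -2728*(-1642) - 1*3683285 = 4479376 - 3683285 = 796091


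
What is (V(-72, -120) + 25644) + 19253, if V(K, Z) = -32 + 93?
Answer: 44958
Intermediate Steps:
V(K, Z) = 61
(V(-72, -120) + 25644) + 19253 = (61 + 25644) + 19253 = 25705 + 19253 = 44958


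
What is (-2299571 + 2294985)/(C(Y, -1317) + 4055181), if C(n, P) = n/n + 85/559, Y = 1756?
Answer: -2563574/2266846823 ≈ -0.0011309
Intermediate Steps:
C(n, P) = 644/559 (C(n, P) = 1 + 85*(1/559) = 1 + 85/559 = 644/559)
(-2299571 + 2294985)/(C(Y, -1317) + 4055181) = (-2299571 + 2294985)/(644/559 + 4055181) = -4586/2266846823/559 = -4586*559/2266846823 = -2563574/2266846823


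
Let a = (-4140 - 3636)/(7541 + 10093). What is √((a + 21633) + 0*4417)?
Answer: √186856009449/2939 ≈ 147.08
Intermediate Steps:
a = -1296/2939 (a = -7776/17634 = -7776*1/17634 = -1296/2939 ≈ -0.44097)
√((a + 21633) + 0*4417) = √((-1296/2939 + 21633) + 0*4417) = √(63578091/2939 + 0) = √(63578091/2939) = √186856009449/2939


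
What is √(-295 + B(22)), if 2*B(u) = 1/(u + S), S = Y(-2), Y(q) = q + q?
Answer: I*√10619/6 ≈ 17.175*I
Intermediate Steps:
Y(q) = 2*q
S = -4 (S = 2*(-2) = -4)
B(u) = 1/(2*(-4 + u)) (B(u) = 1/(2*(u - 4)) = 1/(2*(-4 + u)))
√(-295 + B(22)) = √(-295 + 1/(2*(-4 + 22))) = √(-295 + (½)/18) = √(-295 + (½)*(1/18)) = √(-295 + 1/36) = √(-10619/36) = I*√10619/6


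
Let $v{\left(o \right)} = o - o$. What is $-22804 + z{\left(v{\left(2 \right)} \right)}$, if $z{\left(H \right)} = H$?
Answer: $-22804$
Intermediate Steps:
$v{\left(o \right)} = 0$
$-22804 + z{\left(v{\left(2 \right)} \right)} = -22804 + 0 = -22804$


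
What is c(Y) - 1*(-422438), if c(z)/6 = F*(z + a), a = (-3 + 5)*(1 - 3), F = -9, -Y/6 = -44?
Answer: 408398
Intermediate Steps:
Y = 264 (Y = -6*(-44) = 264)
a = -4 (a = 2*(-2) = -4)
c(z) = 216 - 54*z (c(z) = 6*(-9*(z - 4)) = 6*(-9*(-4 + z)) = 6*(36 - 9*z) = 216 - 54*z)
c(Y) - 1*(-422438) = (216 - 54*264) - 1*(-422438) = (216 - 14256) + 422438 = -14040 + 422438 = 408398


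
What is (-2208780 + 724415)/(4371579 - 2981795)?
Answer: -1484365/1389784 ≈ -1.0681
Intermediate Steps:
(-2208780 + 724415)/(4371579 - 2981795) = -1484365/1389784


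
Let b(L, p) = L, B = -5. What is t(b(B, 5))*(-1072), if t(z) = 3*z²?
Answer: -80400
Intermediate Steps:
t(b(B, 5))*(-1072) = (3*(-5)²)*(-1072) = (3*25)*(-1072) = 75*(-1072) = -80400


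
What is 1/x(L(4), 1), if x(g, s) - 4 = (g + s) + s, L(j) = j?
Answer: ⅒ ≈ 0.10000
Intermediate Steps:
x(g, s) = 4 + g + 2*s (x(g, s) = 4 + ((g + s) + s) = 4 + (g + 2*s) = 4 + g + 2*s)
1/x(L(4), 1) = 1/(4 + 4 + 2*1) = 1/(4 + 4 + 2) = 1/10 = ⅒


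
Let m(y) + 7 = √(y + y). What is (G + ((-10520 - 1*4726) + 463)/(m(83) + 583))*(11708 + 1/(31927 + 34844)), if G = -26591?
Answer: -3450023591738193071/11070965655 + 11556682228427*√166/22141931310 ≈ -3.1162e+8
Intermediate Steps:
m(y) = -7 + √2*√y (m(y) = -7 + √(y + y) = -7 + √(2*y) = -7 + √2*√y)
(G + ((-10520 - 1*4726) + 463)/(m(83) + 583))*(11708 + 1/(31927 + 34844)) = (-26591 + ((-10520 - 1*4726) + 463)/((-7 + √2*√83) + 583))*(11708 + 1/(31927 + 34844)) = (-26591 + ((-10520 - 4726) + 463)/((-7 + √166) + 583))*(11708 + 1/66771) = (-26591 + (-15246 + 463)/(576 + √166))*(11708 + 1/66771) = (-26591 - 14783/(576 + √166))*(781754869/66771) = -20787643721579/66771 - 11556682228427/(66771*(576 + √166))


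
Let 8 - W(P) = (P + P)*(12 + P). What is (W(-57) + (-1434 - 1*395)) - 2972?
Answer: -9923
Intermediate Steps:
W(P) = 8 - 2*P*(12 + P) (W(P) = 8 - (P + P)*(12 + P) = 8 - 2*P*(12 + P))
(W(-57) + (-1434 - 1*395)) - 2972 = ((8 - 24*(-57) - 2*(-57)**2) + (-1434 - 1*395)) - 2972 = ((8 + 1368 - 2*3249) + (-1434 - 395)) - 2972 = ((8 + 1368 - 6498) - 1829) - 2972 = (-5122 - 1829) - 2972 = -6951 - 2972 = -9923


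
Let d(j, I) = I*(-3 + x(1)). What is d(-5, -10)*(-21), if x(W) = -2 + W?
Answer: -840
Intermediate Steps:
d(j, I) = -4*I (d(j, I) = I*(-3 + (-2 + 1)) = I*(-3 - 1) = I*(-4) = -4*I)
d(-5, -10)*(-21) = -4*(-10)*(-21) = 40*(-21) = -840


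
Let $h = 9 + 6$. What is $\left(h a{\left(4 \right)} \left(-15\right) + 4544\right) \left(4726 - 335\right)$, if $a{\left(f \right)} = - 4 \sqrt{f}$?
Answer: $27856504$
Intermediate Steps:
$h = 15$
$\left(h a{\left(4 \right)} \left(-15\right) + 4544\right) \left(4726 - 335\right) = \left(15 \left(- 4 \sqrt{4}\right) \left(-15\right) + 4544\right) \left(4726 - 335\right) = \left(15 \left(\left(-4\right) 2\right) \left(-15\right) + 4544\right) 4391 = \left(15 \left(-8\right) \left(-15\right) + 4544\right) 4391 = \left(\left(-120\right) \left(-15\right) + 4544\right) 4391 = \left(1800 + 4544\right) 4391 = 6344 \cdot 4391 = 27856504$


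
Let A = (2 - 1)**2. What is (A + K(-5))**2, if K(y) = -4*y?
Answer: 441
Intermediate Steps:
A = 1 (A = 1**2 = 1)
(A + K(-5))**2 = (1 - 4*(-5))**2 = (1 + 20)**2 = 21**2 = 441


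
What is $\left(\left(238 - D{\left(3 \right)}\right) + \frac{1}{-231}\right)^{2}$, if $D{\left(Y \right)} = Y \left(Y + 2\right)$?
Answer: $\frac{2653486144}{53361} \approx 49727.0$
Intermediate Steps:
$D{\left(Y \right)} = Y \left(2 + Y\right)$
$\left(\left(238 - D{\left(3 \right)}\right) + \frac{1}{-231}\right)^{2} = \left(\left(238 - 3 \left(2 + 3\right)\right) + \frac{1}{-231}\right)^{2} = \left(\left(238 - 3 \cdot 5\right) - \frac{1}{231}\right)^{2} = \left(\left(238 - 15\right) - \frac{1}{231}\right)^{2} = \left(223 - \frac{1}{231}\right)^{2} = \left(\frac{51512}{231}\right)^{2} = \frac{2653486144}{53361}$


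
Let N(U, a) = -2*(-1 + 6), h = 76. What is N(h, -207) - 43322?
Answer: -43332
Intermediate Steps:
N(U, a) = -10 (N(U, a) = -2*5 = -10)
N(h, -207) - 43322 = -10 - 43322 = -43332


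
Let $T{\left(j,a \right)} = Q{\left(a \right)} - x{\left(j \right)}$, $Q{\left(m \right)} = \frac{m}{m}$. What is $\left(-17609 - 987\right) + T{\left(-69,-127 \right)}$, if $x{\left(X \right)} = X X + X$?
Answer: $-23287$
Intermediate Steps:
$x{\left(X \right)} = X + X^{2}$ ($x{\left(X \right)} = X^{2} + X = X + X^{2}$)
$Q{\left(m \right)} = 1$
$T{\left(j,a \right)} = 1 - j \left(1 + j\right)$
$\left(-17609 - 987\right) + T{\left(-69,-127 \right)} = \left(-17609 - 987\right) + \left(1 - - 69 \left(1 - 69\right)\right) = -18596 + \left(1 - \left(-69\right) \left(-68\right)\right) = -18596 + \left(1 - 4692\right) = -18596 - 4691 = -23287$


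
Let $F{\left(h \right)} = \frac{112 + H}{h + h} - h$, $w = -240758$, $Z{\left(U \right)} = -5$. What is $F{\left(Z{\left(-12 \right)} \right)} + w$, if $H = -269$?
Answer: $- \frac{2407373}{10} \approx -2.4074 \cdot 10^{5}$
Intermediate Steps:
$F{\left(h \right)} = - h - \frac{157}{2 h}$ ($F{\left(h \right)} = \frac{112 - 269}{h + h} - h = - \frac{157}{2 h} - h = - h - \frac{157}{2 h}$)
$F{\left(Z{\left(-12 \right)} \right)} + w = \left(\left(-1\right) \left(-5\right) - \frac{157}{2 \left(-5\right)}\right) - 240758 = \left(5 - - \frac{157}{10}\right) - 240758 = \left(5 + \frac{157}{10}\right) - 240758 = \frac{207}{10} - 240758 = - \frac{2407373}{10}$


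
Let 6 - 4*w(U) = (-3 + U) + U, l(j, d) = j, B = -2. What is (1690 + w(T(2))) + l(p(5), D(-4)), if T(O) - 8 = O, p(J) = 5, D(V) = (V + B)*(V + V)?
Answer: 6769/4 ≈ 1692.3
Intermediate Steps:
D(V) = 2*V*(-2 + V) (D(V) = (V - 2)*(V + V) = (-2 + V)*(2*V) = 2*V*(-2 + V))
T(O) = 8 + O
w(U) = 9/4 - U/2 (w(U) = 3/2 - ((-3 + U) + U)/4 = 3/2 - (-3 + 2*U)/4 = 3/2 + (3/4 - U/2) = 9/4 - U/2)
(1690 + w(T(2))) + l(p(5), D(-4)) = (1690 + (9/4 - (8 + 2)/2)) + 5 = (1690 + (9/4 - 1/2*10)) + 5 = (1690 + (9/4 - 5)) + 5 = (1690 - 11/4) + 5 = 6749/4 + 5 = 6769/4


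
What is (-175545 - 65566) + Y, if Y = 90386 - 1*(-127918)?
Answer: -22807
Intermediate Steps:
Y = 218304 (Y = 90386 + 127918 = 218304)
(-175545 - 65566) + Y = (-175545 - 65566) + 218304 = -241111 + 218304 = -22807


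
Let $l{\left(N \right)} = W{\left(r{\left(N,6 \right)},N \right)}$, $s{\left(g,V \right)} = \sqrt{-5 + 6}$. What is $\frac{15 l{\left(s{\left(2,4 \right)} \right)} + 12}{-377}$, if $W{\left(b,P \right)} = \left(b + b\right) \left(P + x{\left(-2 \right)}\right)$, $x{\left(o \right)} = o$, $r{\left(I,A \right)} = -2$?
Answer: $- \frac{72}{377} \approx -0.19098$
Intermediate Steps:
$s{\left(g,V \right)} = 1$ ($s{\left(g,V \right)} = \sqrt{1} = 1$)
$W{\left(b,P \right)} = 2 b \left(-2 + P\right)$ ($W{\left(b,P \right)} = \left(b + b\right) \left(P - 2\right) = 2 b \left(-2 + P\right)$)
$l{\left(N \right)} = 8 - 4 N$ ($l{\left(N \right)} = 2 \left(-2\right) \left(-2 + N\right) = 8 - 4 N$)
$\frac{15 l{\left(s{\left(2,4 \right)} \right)} + 12}{-377} = \frac{15 \left(8 - 4\right) + 12}{-377} = \left(15 \left(8 - 4\right) + 12\right) \left(- \frac{1}{377}\right) = \left(15 \cdot 4 + 12\right) \left(- \frac{1}{377}\right) = \left(60 + 12\right) \left(- \frac{1}{377}\right) = 72 \left(- \frac{1}{377}\right) = - \frac{72}{377}$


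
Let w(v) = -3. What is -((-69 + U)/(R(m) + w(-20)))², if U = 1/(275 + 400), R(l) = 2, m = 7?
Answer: -2169137476/455625 ≈ -4760.8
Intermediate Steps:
U = 1/675 ≈ 0.0014815
-((-69 + U)/(R(m) + w(-20)))² = -((-69 + 1/675)/(2 - 3))² = -(-46574/675/(-1))² = -(-46574/675*(-1))² = -(46574/675)² = -1*2169137476/455625 = -2169137476/455625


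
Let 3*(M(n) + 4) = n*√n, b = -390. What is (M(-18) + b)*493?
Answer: -194242 - 8874*I*√2 ≈ -1.9424e+5 - 12550.0*I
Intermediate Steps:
M(n) = -4 + n^(3/2)/3 (M(n) = -4 + (n*√n)/3 = -4 + n^(3/2)/3)
(M(-18) + b)*493 = ((-4 + (-18)^(3/2)/3) - 390)*493 = ((-4 + (-54*I*√2)/3) - 390)*493 = ((-4 - 18*I*√2) - 390)*493 = (-394 - 18*I*√2)*493 = -194242 - 8874*I*√2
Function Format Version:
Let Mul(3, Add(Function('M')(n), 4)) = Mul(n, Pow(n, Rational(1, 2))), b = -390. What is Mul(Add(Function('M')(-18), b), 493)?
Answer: Add(-194242, Mul(-8874, I, Pow(2, Rational(1, 2)))) ≈ Add(-1.9424e+5, Mul(-12550., I))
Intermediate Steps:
Function('M')(n) = Add(-4, Mul(Rational(1, 3), Pow(n, Rational(3, 2)))) (Function('M')(n) = Add(-4, Mul(Rational(1, 3), Mul(n, Pow(n, Rational(1, 2))))) = Add(-4, Mul(Rational(1, 3), Pow(n, Rational(3, 2)))))
Mul(Add(Function('M')(-18), b), 493) = Mul(Add(Add(-4, Mul(Rational(1, 3), Pow(-18, Rational(3, 2)))), -390), 493) = Mul(Add(Add(-4, Mul(Rational(1, 3), Mul(-54, I, Pow(2, Rational(1, 2))))), -390), 493) = Mul(Add(Add(-4, Mul(-18, I, Pow(2, Rational(1, 2)))), -390), 493) = Mul(Add(-394, Mul(-18, I, Pow(2, Rational(1, 2)))), 493) = Add(-194242, Mul(-8874, I, Pow(2, Rational(1, 2))))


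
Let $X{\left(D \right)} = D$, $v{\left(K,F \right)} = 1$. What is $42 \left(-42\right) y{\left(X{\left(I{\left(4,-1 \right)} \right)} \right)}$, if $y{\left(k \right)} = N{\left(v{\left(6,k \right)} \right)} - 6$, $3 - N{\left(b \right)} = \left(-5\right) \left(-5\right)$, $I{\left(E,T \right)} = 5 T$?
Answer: $49392$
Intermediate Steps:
$N{\left(b \right)} = -22$ ($N{\left(b \right)} = 3 - \left(-5\right) \left(-5\right) = 3 - 25 = -22$)
$y{\left(k \right)} = -28$ ($y{\left(k \right)} = -22 - 6 = -28$)
$42 \left(-42\right) y{\left(X{\left(I{\left(4,-1 \right)} \right)} \right)} = 42 \left(-42\right) \left(-28\right) = \left(-1764\right) \left(-28\right) = 49392$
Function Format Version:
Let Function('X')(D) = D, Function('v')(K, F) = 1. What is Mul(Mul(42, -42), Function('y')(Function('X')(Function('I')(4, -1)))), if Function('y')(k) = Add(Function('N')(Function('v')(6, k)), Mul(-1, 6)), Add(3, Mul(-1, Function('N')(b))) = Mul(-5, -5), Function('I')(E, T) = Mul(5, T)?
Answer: 49392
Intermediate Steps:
Function('N')(b) = -22 (Function('N')(b) = Add(3, Mul(-1, Mul(-5, -5))) = Add(3, Mul(-1, 25)) = Add(3, -25) = -22)
Function('y')(k) = -28 (Function('y')(k) = Add(-22, Mul(-1, 6)) = Add(-22, -6) = -28)
Mul(Mul(42, -42), Function('y')(Function('X')(Function('I')(4, -1)))) = Mul(Mul(42, -42), -28) = Mul(-1764, -28) = 49392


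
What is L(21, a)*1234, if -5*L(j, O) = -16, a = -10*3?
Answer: 19744/5 ≈ 3948.8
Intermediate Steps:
a = -30
L(j, O) = 16/5 (L(j, O) = -⅕*(-16) = 16/5)
L(21, a)*1234 = (16/5)*1234 = 19744/5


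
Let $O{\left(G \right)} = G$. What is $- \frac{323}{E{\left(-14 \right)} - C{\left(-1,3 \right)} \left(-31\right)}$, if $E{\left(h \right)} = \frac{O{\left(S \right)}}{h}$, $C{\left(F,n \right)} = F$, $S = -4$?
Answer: $\frac{2261}{215} \approx 10.516$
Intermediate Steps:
$E{\left(h \right)} = - \frac{4}{h}$
$- \frac{323}{E{\left(-14 \right)} - C{\left(-1,3 \right)} \left(-31\right)} = - \frac{323}{- \frac{4}{-14} - \left(-1\right) \left(-31\right)} = - \frac{323}{\left(-4\right) \left(- \frac{1}{14}\right) - 31} = - \frac{323}{\frac{2}{7} - 31} = - \frac{323}{- \frac{215}{7}} = \left(-323\right) \left(- \frac{7}{215}\right) = \frac{2261}{215}$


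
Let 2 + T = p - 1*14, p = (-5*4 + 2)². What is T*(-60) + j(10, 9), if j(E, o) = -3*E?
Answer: -18510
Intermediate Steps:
p = 324 (p = (-20 + 2)² = (-18)² = 324)
T = 308 (T = -2 + (324 - 1*14) = -2 + (324 - 14) = -2 + 310 = 308)
T*(-60) + j(10, 9) = 308*(-60) - 3*10 = -18480 - 30 = -18510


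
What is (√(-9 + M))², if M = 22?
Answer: 13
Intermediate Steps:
(√(-9 + M))² = (√(-9 + 22))² = (√13)² = 13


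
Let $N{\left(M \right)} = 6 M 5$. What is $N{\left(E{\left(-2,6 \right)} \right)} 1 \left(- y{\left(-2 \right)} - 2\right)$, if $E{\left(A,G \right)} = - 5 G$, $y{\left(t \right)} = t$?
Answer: $0$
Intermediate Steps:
$N{\left(M \right)} = 30 M$
$N{\left(E{\left(-2,6 \right)} \right)} 1 \left(- y{\left(-2 \right)} - 2\right) = 30 \left(\left(-5\right) 6\right) 1 \left(\left(-1\right) \left(-2\right) - 2\right) = 30 \left(-30\right) 1 \left(2 - 2\right) = - 900 \cdot 1 \cdot 0 = \left(-900\right) 0 = 0$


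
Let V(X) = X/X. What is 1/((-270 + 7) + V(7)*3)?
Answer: -1/260 ≈ -0.0038462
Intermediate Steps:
V(X) = 1
1/((-270 + 7) + V(7)*3) = 1/((-270 + 7) + 1*3) = 1/(-263 + 3) = 1/(-260) = -1/260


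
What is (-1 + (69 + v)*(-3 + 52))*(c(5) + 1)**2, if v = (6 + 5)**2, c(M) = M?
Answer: 335124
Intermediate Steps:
v = 121 (v = 11**2 = 121)
(-1 + (69 + v)*(-3 + 52))*(c(5) + 1)**2 = (-1 + (69 + 121)*(-3 + 52))*(5 + 1)**2 = (-1 + 190*49)*6**2 = (-1 + 9310)*36 = 9309*36 = 335124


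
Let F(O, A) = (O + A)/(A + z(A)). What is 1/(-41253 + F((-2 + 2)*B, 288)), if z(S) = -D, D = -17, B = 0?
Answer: -305/12581877 ≈ -2.4241e-5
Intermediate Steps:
z(S) = 17 (z(S) = -1*(-17) = 17)
F(O, A) = (A + O)/(17 + A) (F(O, A) = (O + A)/(A + 17) = (A + O)/(17 + A))
1/(-41253 + F((-2 + 2)*B, 288)) = 1/(-41253 + (288 + (-2 + 2)*0)/(17 + 288)) = 1/(-41253 + (288 + 0*0)/305) = 1/(-41253 + (288 + 0)/305) = 1/(-41253 + (1/305)*288) = 1/(-41253 + 288/305) = 1/(-12581877/305) = -305/12581877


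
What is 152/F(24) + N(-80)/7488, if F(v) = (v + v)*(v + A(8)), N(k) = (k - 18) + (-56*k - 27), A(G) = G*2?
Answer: 1903/2880 ≈ 0.66076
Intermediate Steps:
A(G) = 2*G
N(k) = -45 - 55*k (N(k) = (-18 + k) + (-27 - 56*k) = -45 - 55*k)
F(v) = 2*v*(16 + v) (F(v) = (v + v)*(v + 2*8) = (2*v)*(v + 16) = (2*v)*(16 + v) = 2*v*(16 + v))
152/F(24) + N(-80)/7488 = 152/((2*24*(16 + 24))) + (-45 - 55*(-80))/7488 = 152/((2*24*40)) + (-45 + 4400)*(1/7488) = 152/1920 + 4355*(1/7488) = 152*(1/1920) + 335/576 = 19/240 + 335/576 = 1903/2880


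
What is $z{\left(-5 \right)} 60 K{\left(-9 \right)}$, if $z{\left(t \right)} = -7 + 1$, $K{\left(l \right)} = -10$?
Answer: $3600$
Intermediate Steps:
$z{\left(t \right)} = -6$
$z{\left(-5 \right)} 60 K{\left(-9 \right)} = \left(-6\right) 60 \left(-10\right) = \left(-360\right) \left(-10\right) = 3600$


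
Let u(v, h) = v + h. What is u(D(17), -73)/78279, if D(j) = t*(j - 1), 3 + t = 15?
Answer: 119/78279 ≈ 0.0015202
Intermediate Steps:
t = 12 (t = -3 + 15 = 12)
D(j) = -12 + 12*j (D(j) = 12*(j - 1) = 12*(-1 + j) = -12 + 12*j)
u(v, h) = h + v
u(D(17), -73)/78279 = (-73 + (-12 + 12*17))/78279 = (-73 + (-12 + 204))*(1/78279) = (-73 + 192)*(1/78279) = 119*(1/78279) = 119/78279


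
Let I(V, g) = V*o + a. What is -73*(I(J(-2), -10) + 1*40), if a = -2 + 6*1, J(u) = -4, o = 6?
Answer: -1460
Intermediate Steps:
a = 4 (a = -2 + 6 = 4)
I(V, g) = 4 + 6*V (I(V, g) = V*6 + 4 = 6*V + 4 = 4 + 6*V)
-73*(I(J(-2), -10) + 1*40) = -73*((4 + 6*(-4)) + 1*40) = -73*((4 - 24) + 40) = -73*(-20 + 40) = -73*20 = -1460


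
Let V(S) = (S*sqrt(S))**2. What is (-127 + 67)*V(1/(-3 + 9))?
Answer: -5/18 ≈ -0.27778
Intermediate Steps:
V(S) = S**3 (V(S) = (S**(3/2))**2 = S**3)
(-127 + 67)*V(1/(-3 + 9)) = (-127 + 67)*(1/(-3 + 9))**3 = -60*(1/6)**3 = -60*1/216 = -5/18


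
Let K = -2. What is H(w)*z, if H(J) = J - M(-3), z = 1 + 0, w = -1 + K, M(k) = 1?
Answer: -4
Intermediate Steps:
w = -3 (w = -1 - 2 = -3)
z = 1
H(J) = -1 + J (H(J) = J - 1*1 = J - 1 = -1 + J)
H(w)*z = (-1 - 3)*1 = -4*1 = -4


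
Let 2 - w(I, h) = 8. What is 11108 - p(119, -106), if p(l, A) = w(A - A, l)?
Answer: 11114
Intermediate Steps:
w(I, h) = -6 (w(I, h) = 2 - 1*8 = 2 - 8 = -6)
p(l, A) = -6
11108 - p(119, -106) = 11108 - 1*(-6) = 11108 + 6 = 11114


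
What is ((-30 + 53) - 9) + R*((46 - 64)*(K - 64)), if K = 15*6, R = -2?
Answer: 950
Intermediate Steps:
K = 90
((-30 + 53) - 9) + R*((46 - 64)*(K - 64)) = ((-30 + 53) - 9) - 2*(46 - 64)*(90 - 64) = (23 - 9) - (-36)*26 = 14 - 2*(-468) = 14 + 936 = 950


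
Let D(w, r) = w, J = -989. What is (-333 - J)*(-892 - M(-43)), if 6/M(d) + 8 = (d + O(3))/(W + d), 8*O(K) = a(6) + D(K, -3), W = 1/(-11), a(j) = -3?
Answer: -1940253824/3319 ≈ -5.8459e+5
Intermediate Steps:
W = -1/11 ≈ -0.090909
O(K) = -3/8 + K/8 (O(K) = (-3 + K)/8 = -3/8 + K/8)
M(d) = 6/(-8 + d/(-1/11 + d)) (M(d) = 6/(-8 + (d + (-3/8 + (⅛)*3))/(-1/11 + d)) = 6/(-8 + (d + (-3/8 + 3/8))/(-1/11 + d)) = 6/(-8 + (d + 0)/(-1/11 + d)) = 6/(-8 + d/(-1/11 + d)))
(-333 - J)*(-892 - M(-43)) = (-333 - 1*(-989))*(-892 - 6*(1 - 11*(-43))/(-8 + 77*(-43))) = (-333 + 989)*(-892 - 6*(1 + 473)/(-8 - 3311)) = 656*(-892 - 6*474/(-3319)) = 656*(-892 - 6*(-1)*474/3319) = 656*(-892 - 1*(-2844/3319)) = 656*(-892 + 2844/3319) = 656*(-2957704/3319) = -1940253824/3319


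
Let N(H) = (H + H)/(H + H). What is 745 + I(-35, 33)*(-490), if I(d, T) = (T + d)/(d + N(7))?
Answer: 12175/17 ≈ 716.18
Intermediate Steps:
N(H) = 1 (N(H) = (2*H)/((2*H)) = (2*H)*(1/(2*H)) = 1)
I(d, T) = (T + d)/(1 + d) (I(d, T) = (T + d)/(d + 1) = (T + d)/(1 + d))
745 + I(-35, 33)*(-490) = 745 + ((33 - 35)/(1 - 35))*(-490) = 745 + (-2/(-34))*(-490) = 745 - 1/34*(-2)*(-490) = 745 + (1/17)*(-490) = 745 - 490/17 = 12175/17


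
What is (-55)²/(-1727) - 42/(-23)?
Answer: 269/3611 ≈ 0.074495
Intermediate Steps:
(-55)²/(-1727) - 42/(-23) = 3025*(-1/1727) - 42*(-1/23) = -275/157 + 42/23 = 269/3611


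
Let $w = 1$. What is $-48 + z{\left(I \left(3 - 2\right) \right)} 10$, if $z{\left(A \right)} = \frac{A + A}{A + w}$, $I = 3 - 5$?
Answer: $-8$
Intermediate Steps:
$I = -2$
$z{\left(A \right)} = \frac{2 A}{1 + A}$ ($z{\left(A \right)} = \frac{A + A}{A + 1} = \frac{2 A}{1 + A}$)
$-48 + z{\left(I \left(3 - 2\right) \right)} 10 = -48 + \frac{2 \left(- 2 \left(3 - 2\right)\right)}{1 - 2 \left(3 - 2\right)} 10 = -48 + \frac{2 \left(\left(-2\right) 1\right)}{1 - 2} \cdot 10 = -48 + 2 \left(-2\right) \frac{1}{1 - 2} \cdot 10 = -48 + 2 \left(-2\right) \frac{1}{-1} \cdot 10 = -48 + 2 \left(-2\right) \left(-1\right) 10 = -48 + 4 \cdot 10 = -48 + 40 = -8$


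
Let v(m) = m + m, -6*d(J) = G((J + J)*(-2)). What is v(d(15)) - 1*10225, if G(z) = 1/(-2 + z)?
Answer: -1901849/186 ≈ -10225.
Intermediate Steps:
d(J) = -1/(6*(-2 - 4*J)) (d(J) = -1/(6*(-2 + (J + J)*(-2))) = -1/(6*(-2 + (2*J)*(-2))) = -1/(6*(-2 - 4*J)))
v(m) = 2*m
v(d(15)) - 1*10225 = 2*(1/(12*(1 + 2*15))) - 1*10225 = 2*(1/(12*(1 + 30))) - 10225 = 2*((1/12)/31) - 10225 = 2*((1/12)*(1/31)) - 10225 = 2*(1/372) - 10225 = 1/186 - 10225 = -1901849/186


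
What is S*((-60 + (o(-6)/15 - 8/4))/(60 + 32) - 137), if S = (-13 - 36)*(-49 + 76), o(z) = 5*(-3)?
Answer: 16758441/92 ≈ 1.8216e+5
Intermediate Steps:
o(z) = -15
S = -1323 (S = -49*27 = -1323)
S*((-60 + (o(-6)/15 - 8/4))/(60 + 32) - 137) = -1323*((-60 + (-15/15 - 8/4))/(60 + 32) - 137) = -1323*((-60 + (-15*1/15 - 8*1/4))/92 - 137) = -1323*((-60 + (-1 - 2))*(1/92) - 137) = -1323*((-60 - 3)*(1/92) - 137) = -1323*(-63*1/92 - 137) = -1323*(-63/92 - 137) = -1323*(-12667/92) = 16758441/92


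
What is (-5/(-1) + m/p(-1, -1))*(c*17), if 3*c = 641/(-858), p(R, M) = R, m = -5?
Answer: -54485/1287 ≈ -42.335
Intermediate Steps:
c = -641/2574 (c = (641/(-858))/3 = (641*(-1/858))/3 = (⅓)*(-641/858) = -641/2574 ≈ -0.24903)
(-5/(-1) + m/p(-1, -1))*(c*17) = (-5/(-1) - 5/(-1))*(-641/2574*17) = (-5*(-1) - 5*(-1))*(-10897/2574) = (5 + 5)*(-10897/2574) = 10*(-10897/2574) = -54485/1287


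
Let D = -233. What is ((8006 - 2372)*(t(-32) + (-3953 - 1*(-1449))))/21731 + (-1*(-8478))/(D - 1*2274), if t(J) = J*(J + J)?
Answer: -6624979146/54479617 ≈ -121.60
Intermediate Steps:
t(J) = 2*J² (t(J) = J*(2*J) = 2*J²)
((8006 - 2372)*(t(-32) + (-3953 - 1*(-1449))))/21731 + (-1*(-8478))/(D - 1*2274) = ((8006 - 2372)*(2*(-32)² + (-3953 - 1*(-1449))))/21731 + (-1*(-8478))/(-233 - 1*2274) = (5634*(2*1024 + (-3953 + 1449)))*(1/21731) + 8478/(-233 - 2274) = (5634*(2048 - 2504))*(1/21731) + 8478/(-2507) = (5634*(-456))*(1/21731) + 8478*(-1/2507) = -2569104*1/21731 - 8478/2507 = -2569104/21731 - 8478/2507 = -6624979146/54479617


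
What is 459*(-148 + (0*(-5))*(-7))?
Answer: -67932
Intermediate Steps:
459*(-148 + (0*(-5))*(-7)) = 459*(-148 + 0*(-7)) = 459*(-148 + 0) = 459*(-148) = -67932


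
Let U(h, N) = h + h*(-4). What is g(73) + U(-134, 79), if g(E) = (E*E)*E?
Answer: 389419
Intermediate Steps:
U(h, N) = -3*h (U(h, N) = h - 4*h = -3*h)
g(E) = E³ (g(E) = E²*E = E³)
g(73) + U(-134, 79) = 73³ - 3*(-134) = 389017 + 402 = 389419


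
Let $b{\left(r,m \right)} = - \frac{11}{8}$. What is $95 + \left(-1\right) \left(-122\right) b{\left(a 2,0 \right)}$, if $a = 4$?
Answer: $- \frac{291}{4} \approx -72.75$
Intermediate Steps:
$b{\left(r,m \right)} = - \frac{11}{8}$ ($b{\left(r,m \right)} = \left(-11\right) \frac{1}{8} = - \frac{11}{8}$)
$95 + \left(-1\right) \left(-122\right) b{\left(a 2,0 \right)} = 95 + \left(-1\right) \left(-122\right) \left(- \frac{11}{8}\right) = 95 + 122 \left(- \frac{11}{8}\right) = 95 - \frac{671}{4} = - \frac{291}{4}$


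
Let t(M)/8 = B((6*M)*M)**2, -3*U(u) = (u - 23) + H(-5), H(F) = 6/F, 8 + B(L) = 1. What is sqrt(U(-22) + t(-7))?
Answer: sqrt(10185)/5 ≈ 20.184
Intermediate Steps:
B(L) = -7 (B(L) = -8 + 1 = -7)
U(u) = 121/15 - u/3 (U(u) = -((u - 23) + 6/(-5))/3 = -((-23 + u) + 6*(-1/5))/3 = -((-23 + u) - 6/5)/3 = -(-121/5 + u)/3 = 121/15 - u/3)
t(M) = 392 (t(M) = 8*(-7)**2 = 8*49 = 392)
sqrt(U(-22) + t(-7)) = sqrt((121/15 - 1/3*(-22)) + 392) = sqrt((121/15 + 22/3) + 392) = sqrt(77/5 + 392) = sqrt(2037/5) = sqrt(10185)/5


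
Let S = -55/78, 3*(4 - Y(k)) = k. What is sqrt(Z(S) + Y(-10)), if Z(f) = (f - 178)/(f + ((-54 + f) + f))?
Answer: sqrt(201503949)/4377 ≈ 3.2431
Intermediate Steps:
Y(k) = 4 - k/3
S = -55/78 (S = -55*1/78 = -55/78 ≈ -0.70513)
Z(f) = (-178 + f)/(-54 + 3*f) (Z(f) = (-178 + f)/(f + (-54 + 2*f)) = (-178 + f)/(-54 + 3*f))
sqrt(Z(S) + Y(-10)) = sqrt((-178 - 55/78)/(3*(-18 - 55/78)) + (4 - 1/3*(-10))) = sqrt((1/3)*(-13939/78)/(-1459/78) + (4 + 10/3)) = sqrt((1/3)*(-78/1459)*(-13939/78) + 22/3) = sqrt(13939/4377 + 22/3) = sqrt(46037/4377) = sqrt(201503949)/4377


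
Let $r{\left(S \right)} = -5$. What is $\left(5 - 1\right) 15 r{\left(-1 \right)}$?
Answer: $-300$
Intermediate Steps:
$\left(5 - 1\right) 15 r{\left(-1 \right)} = \left(5 - 1\right) 15 \left(-5\right) = 4 \cdot 15 \left(-5\right) = 60 \left(-5\right) = -300$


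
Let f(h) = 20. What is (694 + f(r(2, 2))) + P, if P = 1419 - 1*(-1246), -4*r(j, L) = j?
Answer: 3379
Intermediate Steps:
r(j, L) = -j/4
P = 2665 (P = 1419 + 1246 = 2665)
(694 + f(r(2, 2))) + P = (694 + 20) + 2665 = 714 + 2665 = 3379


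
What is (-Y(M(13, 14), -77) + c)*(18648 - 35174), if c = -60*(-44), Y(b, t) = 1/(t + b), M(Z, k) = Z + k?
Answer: -1090724263/25 ≈ -4.3629e+7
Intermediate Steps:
Y(b, t) = 1/(b + t)
c = 2640
(-Y(M(13, 14), -77) + c)*(18648 - 35174) = (-1/((13 + 14) - 77) + 2640)*(18648 - 35174) = (-1/(27 - 77) + 2640)*(-16526) = (-1/(-50) + 2640)*(-16526) = (-1*(-1/50) + 2640)*(-16526) = (1/50 + 2640)*(-16526) = (132001/50)*(-16526) = -1090724263/25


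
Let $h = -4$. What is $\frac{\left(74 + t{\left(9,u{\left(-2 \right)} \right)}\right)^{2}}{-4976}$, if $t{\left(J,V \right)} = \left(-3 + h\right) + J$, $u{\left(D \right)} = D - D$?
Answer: $- \frac{361}{311} \approx -1.1608$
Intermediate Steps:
$u{\left(D \right)} = 0$
$t{\left(J,V \right)} = -7 + J$ ($t{\left(J,V \right)} = \left(-3 - 4\right) + J = -7 + J$)
$\frac{\left(74 + t{\left(9,u{\left(-2 \right)} \right)}\right)^{2}}{-4976} = \frac{\left(74 + \left(-7 + 9\right)\right)^{2}}{-4976} = \left(74 + 2\right)^{2} \left(- \frac{1}{4976}\right) = 76^{2} \left(- \frac{1}{4976}\right) = 5776 \left(- \frac{1}{4976}\right) = - \frac{361}{311}$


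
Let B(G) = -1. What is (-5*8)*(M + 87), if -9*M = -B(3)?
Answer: -31280/9 ≈ -3475.6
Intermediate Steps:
M = -⅑ (M = -(-1)*(-1)/9 = -⅑*1 = -⅑ ≈ -0.11111)
(-5*8)*(M + 87) = (-5*8)*(-⅑ + 87) = -40*782/9 = -31280/9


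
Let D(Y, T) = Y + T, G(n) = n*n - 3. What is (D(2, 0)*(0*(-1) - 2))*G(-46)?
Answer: -8452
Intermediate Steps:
G(n) = -3 + n² (G(n) = n² - 3 = -3 + n²)
D(Y, T) = T + Y
(D(2, 0)*(0*(-1) - 2))*G(-46) = ((0 + 2)*(0*(-1) - 2))*(-3 + (-46)²) = (2*(0 - 2))*(-3 + 2116) = (2*(-2))*2113 = -4*2113 = -8452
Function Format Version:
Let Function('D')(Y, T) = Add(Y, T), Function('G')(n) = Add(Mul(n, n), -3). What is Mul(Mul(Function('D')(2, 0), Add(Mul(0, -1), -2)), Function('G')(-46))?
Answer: -8452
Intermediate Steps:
Function('G')(n) = Add(-3, Pow(n, 2)) (Function('G')(n) = Add(Pow(n, 2), -3) = Add(-3, Pow(n, 2)))
Function('D')(Y, T) = Add(T, Y)
Mul(Mul(Function('D')(2, 0), Add(Mul(0, -1), -2)), Function('G')(-46)) = Mul(Mul(Add(0, 2), Add(Mul(0, -1), -2)), Add(-3, Pow(-46, 2))) = Mul(Mul(2, Add(0, -2)), Add(-3, 2116)) = Mul(Mul(2, -2), 2113) = Mul(-4, 2113) = -8452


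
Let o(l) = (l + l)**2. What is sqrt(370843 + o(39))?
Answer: sqrt(376927) ≈ 613.94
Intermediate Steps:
o(l) = 4*l**2 (o(l) = (2*l)**2 = 4*l**2)
sqrt(370843 + o(39)) = sqrt(370843 + 4*39**2) = sqrt(370843 + 4*1521) = sqrt(370843 + 6084) = sqrt(376927)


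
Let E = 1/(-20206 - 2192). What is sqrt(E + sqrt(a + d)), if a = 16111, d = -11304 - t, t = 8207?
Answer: sqrt(-22398 + 5016704040*I*sqrt(34))/22398 ≈ 5.3995 + 5.3995*I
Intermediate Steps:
E = -1/22398 (E = 1/(-22398) = -1/22398 ≈ -4.4647e-5)
d = -19511 (d = -11304 - 1*8207 = -11304 - 8207 = -19511)
sqrt(E + sqrt(a + d)) = sqrt(-1/22398 + sqrt(16111 - 19511)) = sqrt(-1/22398 + sqrt(-3400)) = sqrt(-1/22398 + 10*I*sqrt(34))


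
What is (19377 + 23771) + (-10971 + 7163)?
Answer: 39340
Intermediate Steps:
(19377 + 23771) + (-10971 + 7163) = 43148 - 3808 = 39340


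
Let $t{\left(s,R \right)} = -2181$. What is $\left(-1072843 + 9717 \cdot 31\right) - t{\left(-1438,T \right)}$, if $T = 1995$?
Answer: $-769435$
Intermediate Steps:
$\left(-1072843 + 9717 \cdot 31\right) - t{\left(-1438,T \right)} = \left(-1072843 + 9717 \cdot 31\right) - -2181 = \left(-1072843 + 301227\right) + 2181 = -771616 + 2181 = -769435$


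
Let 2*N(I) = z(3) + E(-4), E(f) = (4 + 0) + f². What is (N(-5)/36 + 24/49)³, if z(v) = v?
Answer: 23271176375/43912253952 ≈ 0.52995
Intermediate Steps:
E(f) = 4 + f²
N(I) = 23/2 (N(I) = (3 + (4 + (-4)²))/2 = (3 + (4 + 16))/2 = (3 + 20)/2 = (½)*23 = 23/2)
(N(-5)/36 + 24/49)³ = ((23/2)/36 + 24/49)³ = ((23/2)*(1/36) + 24*(1/49))³ = (23/72 + 24/49)³ = (2855/3528)³ = 23271176375/43912253952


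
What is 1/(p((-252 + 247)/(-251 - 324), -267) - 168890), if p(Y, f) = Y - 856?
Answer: -115/19520789 ≈ -5.8912e-6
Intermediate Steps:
p(Y, f) = -856 + Y
1/(p((-252 + 247)/(-251 - 324), -267) - 168890) = 1/((-856 + (-252 + 247)/(-251 - 324)) - 168890) = 1/((-856 - 5/(-575)) - 168890) = 1/((-856 - 5*(-1/575)) - 168890) = 1/((-856 + 1/115) - 168890) = 1/(-98439/115 - 168890) = 1/(-19520789/115) = -115/19520789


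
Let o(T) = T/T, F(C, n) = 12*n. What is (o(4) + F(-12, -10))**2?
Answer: 14161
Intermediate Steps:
o(T) = 1
(o(4) + F(-12, -10))**2 = (1 + 12*(-10))**2 = (1 - 120)**2 = (-119)**2 = 14161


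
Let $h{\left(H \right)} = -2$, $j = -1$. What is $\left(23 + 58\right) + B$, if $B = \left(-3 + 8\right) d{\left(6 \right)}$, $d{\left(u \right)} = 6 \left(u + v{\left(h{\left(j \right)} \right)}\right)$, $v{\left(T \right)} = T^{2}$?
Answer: $381$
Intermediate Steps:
$d{\left(u \right)} = 24 + 6 u$ ($d{\left(u \right)} = 6 \left(u + \left(-2\right)^{2}\right) = 6 \left(u + 4\right) = 6 \left(4 + u\right) = 24 + 6 u$)
$B = 300$ ($B = \left(-3 + 8\right) \left(24 + 6 \cdot 6\right) = 5 \left(24 + 36\right) = 5 \cdot 60 = 300$)
$\left(23 + 58\right) + B = \left(23 + 58\right) + 300 = 81 + 300 = 381$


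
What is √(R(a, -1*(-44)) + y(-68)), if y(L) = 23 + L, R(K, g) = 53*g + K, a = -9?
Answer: √2278 ≈ 47.728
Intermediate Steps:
R(K, g) = K + 53*g
√(R(a, -1*(-44)) + y(-68)) = √((-9 + 53*(-1*(-44))) + (23 - 68)) = √((-9 + 53*44) - 45) = √((-9 + 2332) - 45) = √(2323 - 45) = √2278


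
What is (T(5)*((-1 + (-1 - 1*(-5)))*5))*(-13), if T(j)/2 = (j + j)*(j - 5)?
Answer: 0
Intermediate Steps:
T(j) = 4*j*(-5 + j) (T(j) = 2*((j + j)*(j - 5)) = 2*((2*j)*(-5 + j)) = 2*(2*j*(-5 + j)) = 4*j*(-5 + j))
(T(5)*((-1 + (-1 - 1*(-5)))*5))*(-13) = ((4*5*(-5 + 5))*((-1 + (-1 - 1*(-5)))*5))*(-13) = ((4*5*0)*((-1 + (-1 + 5))*5))*(-13) = (0*((-1 + 4)*5))*(-13) = (0*(3*5))*(-13) = (0*15)*(-13) = 0*(-13) = 0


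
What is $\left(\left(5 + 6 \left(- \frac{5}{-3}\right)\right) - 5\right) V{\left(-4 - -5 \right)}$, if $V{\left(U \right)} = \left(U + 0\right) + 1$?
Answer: $20$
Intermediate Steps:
$V{\left(U \right)} = 1 + U$ ($V{\left(U \right)} = U + 1 = 1 + U$)
$\left(\left(5 + 6 \left(- \frac{5}{-3}\right)\right) - 5\right) V{\left(-4 - -5 \right)} = \left(\left(5 + 6 \left(- \frac{5}{-3}\right)\right) - 5\right) \left(1 - -1\right) = \left(\left(5 + 6 \left(\left(-5\right) \left(- \frac{1}{3}\right)\right)\right) - 5\right) \left(1 + \left(-4 + 5\right)\right) = \left(\left(5 + 6 \cdot \frac{5}{3}\right) - 5\right) \left(1 + 1\right) = \left(\left(5 + 10\right) - 5\right) 2 = \left(15 - 5\right) 2 = 10 \cdot 2 = 20$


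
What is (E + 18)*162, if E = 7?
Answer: 4050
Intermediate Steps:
(E + 18)*162 = (7 + 18)*162 = 25*162 = 4050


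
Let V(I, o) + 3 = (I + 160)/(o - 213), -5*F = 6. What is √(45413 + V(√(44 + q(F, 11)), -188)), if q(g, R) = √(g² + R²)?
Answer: √(182547731250 - 2005*√5*√(220 + √3061))/2005 ≈ 213.10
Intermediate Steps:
F = -6/5 (F = -⅕*6 = -6/5 ≈ -1.2000)
q(g, R) = √(R² + g²)
V(I, o) = -3 + (160 + I)/(-213 + o) (V(I, o) = -3 + (I + 160)/(o - 213) = -3 + (160 + I)/(-213 + o))
√(45413 + V(√(44 + q(F, 11)), -188)) = √(45413 + (799 + √(44 + √(11² + (-6/5)²)) - 3*(-188))/(-213 - 188)) = √(45413 + (799 + √(44 + √(121 + 36/25)) + 564)/(-401)) = √(45413 - (799 + √(44 + √(3061/25)) + 564)/401) = √(45413 - (799 + √(44 + √3061/5) + 564)/401) = √(45413 - (1363 + √(44 + √3061/5))/401) = √(45413 + (-1363/401 - √(44 + √3061/5)/401)) = √(18209250/401 - √(44 + √3061/5)/401)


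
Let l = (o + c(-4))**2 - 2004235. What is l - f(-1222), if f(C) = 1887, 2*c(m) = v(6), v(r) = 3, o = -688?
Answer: -6139359/4 ≈ -1.5348e+6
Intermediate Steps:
c(m) = 3/2 (c(m) = (1/2)*3 = 3/2)
l = -6131811/4 (l = (-688 + 3/2)**2 - 2004235 = (-1373/2)**2 - 2004235 = 1885129/4 - 2004235 = -6131811/4 ≈ -1.5330e+6)
l - f(-1222) = -6131811/4 - 1*1887 = -6131811/4 - 1887 = -6139359/4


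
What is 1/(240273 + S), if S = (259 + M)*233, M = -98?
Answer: 1/277786 ≈ 3.5999e-6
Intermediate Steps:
S = 37513 (S = (259 - 98)*233 = 161*233 = 37513)
1/(240273 + S) = 1/(240273 + 37513) = 1/277786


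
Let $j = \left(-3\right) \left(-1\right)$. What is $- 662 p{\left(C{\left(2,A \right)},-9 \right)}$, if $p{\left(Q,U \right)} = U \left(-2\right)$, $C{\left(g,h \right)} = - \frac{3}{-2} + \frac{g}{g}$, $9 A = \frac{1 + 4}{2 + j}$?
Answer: $-11916$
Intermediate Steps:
$j = 3$
$A = \frac{1}{9}$ ($A = \frac{\left(1 + 4\right) \frac{1}{2 + 3}}{9} = \frac{5 \cdot \frac{1}{5}}{9} = \frac{1}{9} \cdot 1 = \frac{1}{9} \approx 0.11111$)
$C{\left(g,h \right)} = \frac{5}{2}$ ($C{\left(g,h \right)} = \left(-3\right) \left(- \frac{1}{2}\right) + 1 = \frac{3}{2} + 1 = \frac{5}{2}$)
$p{\left(Q,U \right)} = - 2 U$
$- 662 p{\left(C{\left(2,A \right)},-9 \right)} = - 662 \left(\left(-2\right) \left(-9\right)\right) = \left(-662\right) 18 = -11916$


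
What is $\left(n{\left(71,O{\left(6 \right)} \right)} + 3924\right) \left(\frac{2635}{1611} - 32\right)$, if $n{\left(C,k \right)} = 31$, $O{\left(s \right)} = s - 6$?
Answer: $- \frac{193466735}{1611} \approx -1.2009 \cdot 10^{5}$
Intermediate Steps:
$O{\left(s \right)} = -6 + s$ ($O{\left(s \right)} = s - 6 = -6 + s$)
$\left(n{\left(71,O{\left(6 \right)} \right)} + 3924\right) \left(\frac{2635}{1611} - 32\right) = \left(31 + 3924\right) \left(\frac{2635}{1611} - 32\right) = 3955 \left(2635 \cdot \frac{1}{1611} - 32\right) = 3955 \left(\frac{2635}{1611} - 32\right) = 3955 \left(- \frac{48917}{1611}\right) = - \frac{193466735}{1611}$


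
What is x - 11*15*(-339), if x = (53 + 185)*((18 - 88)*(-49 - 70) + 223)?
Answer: 2091549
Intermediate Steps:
x = 2035614 (x = 238*(-70*(-119) + 223) = 238*(8330 + 223) = 238*8553 = 2035614)
x - 11*15*(-339) = 2035614 - 11*15*(-339) = 2035614 - 165*(-339) = 2035614 + 55935 = 2091549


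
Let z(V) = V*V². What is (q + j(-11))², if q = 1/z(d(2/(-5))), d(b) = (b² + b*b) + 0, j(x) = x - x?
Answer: 244140625/262144 ≈ 931.32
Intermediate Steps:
j(x) = 0
d(b) = 2*b² (d(b) = (b² + b²) + 0 = 2*b² + 0 = 2*b²)
z(V) = V³
q = 15625/512 (q = 1/((2*(2/(-5))²)³) = 1/((2*(2*(-⅕))²)³) = 1/((2*(-⅖)²)³) = 1/((2*(4/25))³) = 1/((8/25)³) = 1/(512/15625) = 15625/512 ≈ 30.518)
(q + j(-11))² = (15625/512 + 0)² = (15625/512)² = 244140625/262144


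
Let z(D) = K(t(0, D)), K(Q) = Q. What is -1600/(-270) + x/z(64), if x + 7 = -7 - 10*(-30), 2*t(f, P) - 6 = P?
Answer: 13322/945 ≈ 14.097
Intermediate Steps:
t(f, P) = 3 + P/2
x = 286 (x = -7 + (-7 - 10*(-30)) = -7 + (-7 + 300) = -7 + 293 = 286)
z(D) = 3 + D/2
-1600/(-270) + x/z(64) = -1600/(-270) + 286/(3 + (½)*64) = -1600*(-1/270) + 286/(3 + 32) = 160/27 + 286/35 = 13322/945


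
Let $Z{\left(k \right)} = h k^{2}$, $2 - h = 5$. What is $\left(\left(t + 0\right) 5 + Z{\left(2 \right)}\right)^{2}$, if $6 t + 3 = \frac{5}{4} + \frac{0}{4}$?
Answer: $\frac{104329}{576} \approx 181.13$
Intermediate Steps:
$h = -3$ ($h = 2 - 5 = -3$)
$Z{\left(k \right)} = - 3 k^{2}$
$t = - \frac{7}{24}$ ($t = - \frac{1}{2} + \frac{\frac{5}{4} + \frac{0}{4}}{6} = - \frac{1}{2} + \frac{5 \cdot \frac{1}{4} + 0 \cdot \frac{1}{4}}{6} = - \frac{1}{2} + \frac{\frac{5}{4} + 0}{6} = - \frac{1}{2} + \frac{1}{6} \cdot \frac{5}{4} = - \frac{1}{2} + \frac{5}{24} = - \frac{7}{24} \approx -0.29167$)
$\left(\left(t + 0\right) 5 + Z{\left(2 \right)}\right)^{2} = \left(\left(- \frac{7}{24} + 0\right) 5 - 3 \cdot 2^{2}\right)^{2} = \left(\left(- \frac{7}{24}\right) 5 - 12\right)^{2} = \left(- \frac{35}{24} - 12\right)^{2} = \left(- \frac{323}{24}\right)^{2} = \frac{104329}{576}$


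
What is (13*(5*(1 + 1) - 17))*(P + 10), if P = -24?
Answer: 1274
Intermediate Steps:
(13*(5*(1 + 1) - 17))*(P + 10) = (13*(5*(1 + 1) - 17))*(-24 + 10) = (13*(5*2 - 17))*(-14) = (13*(10 - 17))*(-14) = (13*(-7))*(-14) = -91*(-14) = 1274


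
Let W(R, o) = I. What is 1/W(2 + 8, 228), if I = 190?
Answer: 1/190 ≈ 0.0052632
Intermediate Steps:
W(R, o) = 190
1/W(2 + 8, 228) = 1/190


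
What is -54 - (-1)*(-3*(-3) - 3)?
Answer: -48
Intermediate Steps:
-54 - (-1)*(-3*(-3) - 3) = -54 - (-1)*(9 - 3) = -54 - (-1)*6 = -54 - 1*(-6) = -54 + 6 = -48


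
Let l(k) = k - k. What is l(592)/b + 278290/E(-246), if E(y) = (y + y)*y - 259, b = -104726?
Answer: 278290/120773 ≈ 2.3042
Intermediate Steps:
l(k) = 0
E(y) = -259 + 2*y² (E(y) = (2*y)*y - 259 = 2*y² - 259 = -259 + 2*y²)
l(592)/b + 278290/E(-246) = 0/(-104726) + 278290/(-259 + 2*(-246)²) = 0*(-1/104726) + 278290/(-259 + 2*60516) = 0 + 278290/(-259 + 121032) = 0 + 278290/120773 = 278290/120773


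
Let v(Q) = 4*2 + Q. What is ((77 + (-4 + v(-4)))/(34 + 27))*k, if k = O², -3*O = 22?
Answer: 37268/549 ≈ 67.883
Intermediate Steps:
O = -22/3 (O = -⅓*22 = -22/3 ≈ -7.3333)
v(Q) = 8 + Q
k = 484/9 (k = (-22/3)² = 484/9 ≈ 53.778)
((77 + (-4 + v(-4)))/(34 + 27))*k = ((77 + (-4 + (8 - 4)))/(34 + 27))*(484/9) = ((77 + (-4 + 4))/61)*(484/9) = ((77 + 0)*(1/61))*(484/9) = (77*(1/61))*(484/9) = (77/61)*(484/9) = 37268/549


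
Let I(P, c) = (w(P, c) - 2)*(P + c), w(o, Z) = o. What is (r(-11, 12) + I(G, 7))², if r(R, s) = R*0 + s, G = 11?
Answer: 30276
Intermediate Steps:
r(R, s) = s (r(R, s) = 0 + s = s)
I(P, c) = (-2 + P)*(P + c) (I(P, c) = (P - 2)*(P + c) = (-2 + P)*(P + c))
(r(-11, 12) + I(G, 7))² = (12 + (11² - 2*11 - 2*7 + 11*7))² = (12 + (121 - 22 - 14 + 77))² = (12 + 162)² = 174² = 30276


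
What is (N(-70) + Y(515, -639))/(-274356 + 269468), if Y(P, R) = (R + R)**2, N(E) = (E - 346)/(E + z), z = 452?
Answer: -77989259/233402 ≈ -334.14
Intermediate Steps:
N(E) = (-346 + E)/(452 + E) (N(E) = (E - 346)/(E + 452) = (-346 + E)/(452 + E))
Y(P, R) = 4*R**2 (Y(P, R) = (2*R)**2 = 4*R**2)
(N(-70) + Y(515, -639))/(-274356 + 269468) = ((-346 - 70)/(452 - 70) + 4*(-639)**2)/(-274356 + 269468) = (-416/382 + 4*408321)/(-4888) = ((1/382)*(-416) + 1633284)*(-1/4888) = (-208/191 + 1633284)*(-1/4888) = (311957036/191)*(-1/4888) = -77989259/233402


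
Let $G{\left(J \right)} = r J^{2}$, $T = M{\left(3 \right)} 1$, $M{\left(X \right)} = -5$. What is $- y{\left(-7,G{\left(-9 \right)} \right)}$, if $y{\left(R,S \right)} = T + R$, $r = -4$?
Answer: $12$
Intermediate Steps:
$T = -5$ ($T = \left(-5\right) 1 = -5$)
$G{\left(J \right)} = - 4 J^{2}$
$y{\left(R,S \right)} = -5 + R$
$- y{\left(-7,G{\left(-9 \right)} \right)} = - (-5 - 7) = \left(-1\right) \left(-12\right) = 12$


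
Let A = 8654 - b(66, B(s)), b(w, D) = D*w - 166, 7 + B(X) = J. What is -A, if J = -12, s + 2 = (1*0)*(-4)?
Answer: -10074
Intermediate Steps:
s = -2 (s = -2 + (1*0)*(-4) = -2 + 0*(-4) = -2 + 0 = -2)
B(X) = -19 (B(X) = -7 - 12 = -19)
b(w, D) = -166 + D*w
A = 10074 (A = 8654 - (-166 - 19*66) = 8654 - (-166 - 1254) = 8654 - 1*(-1420) = 8654 + 1420 = 10074)
-A = -1*10074 = -10074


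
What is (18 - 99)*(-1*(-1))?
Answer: -81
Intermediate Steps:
(18 - 99)*(-1*(-1)) = -81*1 = -81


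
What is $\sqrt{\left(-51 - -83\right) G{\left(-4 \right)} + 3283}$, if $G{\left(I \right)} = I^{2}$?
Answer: $\sqrt{3795} \approx 61.604$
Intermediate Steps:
$\sqrt{\left(-51 - -83\right) G{\left(-4 \right)} + 3283} = \sqrt{\left(-51 - -83\right) \left(-4\right)^{2} + 3283} = \sqrt{\left(-51 + 83\right) 16 + 3283} = \sqrt{32 \cdot 16 + 3283} = \sqrt{512 + 3283} = \sqrt{3795}$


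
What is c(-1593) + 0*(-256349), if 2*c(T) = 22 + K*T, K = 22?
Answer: -17512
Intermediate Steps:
c(T) = 11 + 11*T (c(T) = (22 + 22*T)/2 = 11 + 11*T)
c(-1593) + 0*(-256349) = (11 + 11*(-1593)) + 0*(-256349) = (11 - 17523) + 0 = -17512 + 0 = -17512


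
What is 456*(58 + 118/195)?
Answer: 1737056/65 ≈ 26724.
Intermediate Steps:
456*(58 + 118/195) = 456*(11428/195) = 1737056/65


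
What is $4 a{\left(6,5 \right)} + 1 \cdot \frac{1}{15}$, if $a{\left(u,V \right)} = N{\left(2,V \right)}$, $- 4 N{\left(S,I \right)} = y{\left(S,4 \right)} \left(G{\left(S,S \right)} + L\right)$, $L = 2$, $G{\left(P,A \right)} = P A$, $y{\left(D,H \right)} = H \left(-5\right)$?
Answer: $\frac{1801}{15} \approx 120.07$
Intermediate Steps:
$y{\left(D,H \right)} = - 5 H$
$G{\left(P,A \right)} = A P$
$N{\left(S,I \right)} = 10 + 5 S^{2}$ ($N{\left(S,I \right)} = - \frac{\left(-5\right) 4 \left(S S + 2\right)}{4} = - \frac{\left(-20\right) \left(S^{2} + 2\right)}{4} = - \frac{\left(-20\right) \left(2 + S^{2}\right)}{4} = - \frac{-40 - 20 S^{2}}{4} = 10 + 5 S^{2}$)
$a{\left(u,V \right)} = 30$ ($a{\left(u,V \right)} = 10 + 5 \cdot 2^{2} = 10 + 5 \cdot 4 = 10 + 20 = 30$)
$4 a{\left(6,5 \right)} + 1 \cdot \frac{1}{15} = 4 \cdot 30 + 1 \cdot \frac{1}{15} = 120 + 1 \cdot \frac{1}{15} = 120 + \frac{1}{15} = \frac{1801}{15}$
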